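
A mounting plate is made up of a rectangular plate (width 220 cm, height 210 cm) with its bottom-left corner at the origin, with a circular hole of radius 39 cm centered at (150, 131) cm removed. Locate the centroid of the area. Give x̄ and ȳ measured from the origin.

x̄ = 105.39 cm, ȳ = 102.00 cm

plate: A = 220 × 210 = 46200.00, centroid at (110.00, 105.00).
hole: A = −π·39² = -4778.36, centroid at (150.00, 131.00).
ΣA = 41421.64 cm²
ΣAx̄ = (46200.00)(110.00) + (-4778.36)(150.00) = 4365245.64 cm³
ΣAȳ = (46200.00)(105.00) + (-4778.36)(131.00) = 4225034.52 cm³
x̄ = 4365245.64 / 41421.64 = 105.39 cm
ȳ = 4225034.52 / 41421.64 = 102.00 cm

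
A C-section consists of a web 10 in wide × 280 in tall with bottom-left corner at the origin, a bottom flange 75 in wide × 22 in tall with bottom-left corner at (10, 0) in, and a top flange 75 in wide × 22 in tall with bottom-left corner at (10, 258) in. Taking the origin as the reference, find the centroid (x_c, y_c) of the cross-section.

x_c = 27.99 in, y_c = 140.00 in

web: A = 10 × 280 = 2800.00, centroid at (5.00, 140.00).
bottom flange: A = 75 × 22 = 1650.00, centroid at (47.50, 11.00).
top flange: A = 75 × 22 = 1650.00, centroid at (47.50, 269.00).
ΣA = 6100.00 in², ΣAx_c = 170750.00 in³, ΣAy_c = 854000.00 in³.
x_c = 170750.00/6100.00 = 27.99 in; y_c = 854000.00/6100.00 = 140.00 in.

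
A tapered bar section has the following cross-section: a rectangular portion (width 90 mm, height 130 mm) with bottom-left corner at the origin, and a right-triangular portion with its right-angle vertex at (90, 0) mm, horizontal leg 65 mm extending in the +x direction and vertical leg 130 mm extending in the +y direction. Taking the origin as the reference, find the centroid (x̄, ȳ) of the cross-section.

rectangular portion: A = 90 × 130 = 11700.00, centroid at (45.00, 65.00).
triangular portion: A = ½·65·130 = 4225.00, centroid at (111.67, 43.33).
ΣA = 15925.00 mm², ΣAx̄ = 998291.67 mm³, ΣAȳ = 943583.33 mm³.
x̄ = 998291.67/15925.00 = 62.69 mm; ȳ = 943583.33/15925.00 = 59.25 mm.

x̄ = 62.69 mm, ȳ = 59.25 mm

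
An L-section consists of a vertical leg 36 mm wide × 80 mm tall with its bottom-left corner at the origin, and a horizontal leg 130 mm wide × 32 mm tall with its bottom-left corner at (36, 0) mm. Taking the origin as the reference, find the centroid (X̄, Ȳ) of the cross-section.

X̄ = 67.05 mm, Ȳ = 25.82 mm

Part | A | x̄ᵢ | ȳᵢ | A·x̄ᵢ | A·ȳᵢ
vertical leg | 2880.00 | 18.00 | 40.00 | 51840.00 | 115200.00
horizontal leg | 4160.00 | 101.00 | 16.00 | 420160.00 | 66560.00
Σ | 7040.00 |  |  | 472000.00 | 181760.00
X̄ = 472000.00 / 7040.00 = 67.05 mm
Ȳ = 181760.00 / 7040.00 = 25.82 mm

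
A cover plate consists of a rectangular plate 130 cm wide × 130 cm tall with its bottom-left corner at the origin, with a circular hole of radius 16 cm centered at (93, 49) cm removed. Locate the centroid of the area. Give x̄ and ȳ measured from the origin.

plate: A = 130 × 130 = 16900.00, centroid at (65.00, 65.00).
hole: A = −π·16² = -804.25, centroid at (93.00, 49.00).
ΣA = 16095.75 cm², ΣAx̄ = 1023704.96 cm³, ΣAȳ = 1059091.86 cm³.
x̄ = 1023704.96/16095.75 = 63.60 cm; ȳ = 1059091.86/16095.75 = 65.80 cm.

x̄ = 63.60 cm, ȳ = 65.80 cm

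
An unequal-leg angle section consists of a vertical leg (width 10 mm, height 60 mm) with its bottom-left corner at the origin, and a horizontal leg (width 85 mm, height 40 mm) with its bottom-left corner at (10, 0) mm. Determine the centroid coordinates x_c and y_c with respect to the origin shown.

x_c = 45.38 mm, y_c = 21.50 mm

vertical leg: A = 10 × 60 = 600.00, centroid at (5.00, 30.00).
horizontal leg: A = 85 × 40 = 3400.00, centroid at (52.50, 20.00).
ΣA = 4000.00 mm²
ΣAx_c = (600.00)(5.00) + (3400.00)(52.50) = 181500.00 mm³
ΣAy_c = (600.00)(30.00) + (3400.00)(20.00) = 86000.00 mm³
x_c = 181500.00 / 4000.00 = 45.38 mm
y_c = 86000.00 / 4000.00 = 21.50 mm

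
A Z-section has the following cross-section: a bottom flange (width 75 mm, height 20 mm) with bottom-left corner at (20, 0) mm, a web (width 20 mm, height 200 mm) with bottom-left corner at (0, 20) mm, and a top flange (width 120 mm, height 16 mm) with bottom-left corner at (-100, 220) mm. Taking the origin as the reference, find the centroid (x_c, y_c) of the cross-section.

Part | A | x̄ᵢ | ȳᵢ | A·x̄ᵢ | A·ȳᵢ
bottom flange | 1500.00 | 57.50 | 10.00 | 86250.00 | 15000.00
web | 4000.00 | 10.00 | 120.00 | 40000.00 | 480000.00
top flange | 1920.00 | -40.00 | 228.00 | -76800.00 | 437760.00
Σ | 7420.00 |  |  | 49450.00 | 932760.00
x_c = 49450.00 / 7420.00 = 6.66 mm
y_c = 932760.00 / 7420.00 = 125.71 mm

x_c = 6.66 mm, y_c = 125.71 mm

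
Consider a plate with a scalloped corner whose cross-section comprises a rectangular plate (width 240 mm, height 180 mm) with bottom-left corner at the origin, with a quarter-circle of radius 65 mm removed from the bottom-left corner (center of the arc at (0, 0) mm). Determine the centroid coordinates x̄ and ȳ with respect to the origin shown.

plate: A = 240 × 180 = 43200.00, centroid at (120.00, 90.00).
removed quarter-circle: A = −¼π·65² = -3318.31, centroid at (27.59, 27.59).
ΣA = 39881.69 mm²
ΣAx̄ = (43200.00)(120.00) + (-3318.31)(27.59) = 5092458.33 mm³
ΣAȳ = (43200.00)(90.00) + (-3318.31)(27.59) = 3796458.33 mm³
x̄ = 5092458.33 / 39881.69 = 127.69 mm
ȳ = 3796458.33 / 39881.69 = 95.19 mm

x̄ = 127.69 mm, ȳ = 95.19 mm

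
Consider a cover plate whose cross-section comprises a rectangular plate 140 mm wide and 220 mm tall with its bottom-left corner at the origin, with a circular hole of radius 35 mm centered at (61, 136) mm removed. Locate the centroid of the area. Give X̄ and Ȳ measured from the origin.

plate: A = 140 × 220 = 30800.00, centroid at (70.00, 110.00).
hole: A = −π·35² = -3848.45, centroid at (61.00, 136.00).
ΣA = 26951.55 mm², ΣAX̄ = 1921244.49 mm³, ΣAȲ = 2864610.66 mm³.
X̄ = 1921244.49/26951.55 = 71.29 mm; Ȳ = 2864610.66/26951.55 = 106.29 mm.

X̄ = 71.29 mm, Ȳ = 106.29 mm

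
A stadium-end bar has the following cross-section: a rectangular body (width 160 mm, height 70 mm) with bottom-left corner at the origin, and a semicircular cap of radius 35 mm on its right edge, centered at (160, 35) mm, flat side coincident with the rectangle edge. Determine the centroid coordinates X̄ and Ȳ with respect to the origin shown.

X̄ = 93.91 mm, Ȳ = 35.00 mm

rectangular body: A = 160 × 70 = 11200.00, centroid at (80.00, 35.00).
semicircular end: A = ½π·35² = 1924.23, centroid at (174.85, 35.00).
ΣA = 13124.23 mm², ΣAX̄ = 1232459.41 mm³, ΣAȲ = 459347.89 mm³.
X̄ = 1232459.41/13124.23 = 93.91 mm; Ȳ = 459347.89/13124.23 = 35.00 mm.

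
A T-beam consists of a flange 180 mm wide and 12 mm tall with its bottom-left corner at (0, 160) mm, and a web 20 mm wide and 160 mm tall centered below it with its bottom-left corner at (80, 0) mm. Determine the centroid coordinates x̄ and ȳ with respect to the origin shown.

web: A = 20 × 160 = 3200.00, centroid at (90.00, 80.00).
flange: A = 180 × 12 = 2160.00, centroid at (90.00, 166.00).
ΣA = 5360.00 mm²
ΣAx̄ = (3200.00)(90.00) + (2160.00)(90.00) = 482400.00 mm³
ΣAȳ = (3200.00)(80.00) + (2160.00)(166.00) = 614560.00 mm³
x̄ = 482400.00 / 5360.00 = 90.00 mm
ȳ = 614560.00 / 5360.00 = 114.66 mm

x̄ = 90.00 mm, ȳ = 114.66 mm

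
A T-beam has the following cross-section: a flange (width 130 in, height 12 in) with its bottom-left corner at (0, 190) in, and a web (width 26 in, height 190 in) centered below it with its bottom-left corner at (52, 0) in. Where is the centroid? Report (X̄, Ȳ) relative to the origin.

web: A = 26 × 190 = 4940.00, centroid at (65.00, 95.00).
flange: A = 130 × 12 = 1560.00, centroid at (65.00, 196.00).
ΣA = 6500.00 in²
ΣAX̄ = (4940.00)(65.00) + (1560.00)(65.00) = 422500.00 in³
ΣAȲ = (4940.00)(95.00) + (1560.00)(196.00) = 775060.00 in³
X̄ = 422500.00 / 6500.00 = 65.00 in
Ȳ = 775060.00 / 6500.00 = 119.24 in

X̄ = 65.00 in, Ȳ = 119.24 in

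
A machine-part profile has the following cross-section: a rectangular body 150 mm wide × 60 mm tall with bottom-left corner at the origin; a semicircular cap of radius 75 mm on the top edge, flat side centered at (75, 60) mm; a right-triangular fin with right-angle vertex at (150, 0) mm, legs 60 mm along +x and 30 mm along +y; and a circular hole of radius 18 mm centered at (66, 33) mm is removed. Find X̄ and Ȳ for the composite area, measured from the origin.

Part | A | x̄ᵢ | ȳᵢ | A·x̄ᵢ | A·ȳᵢ
rectangular body | 9000.00 | 75.00 | 30.00 | 675000.00 | 270000.00
semicircular top | 8835.73 | 75.00 | 91.83 | 662679.70 | 811393.76
triangular fin | 900.00 | 170.00 | 10.00 | 153000.00 | 9000.00
hole | -1017.88 | 66.00 | 33.00 | -67179.82 | -33589.91
Σ | 17717.85 |  |  | 1423499.88 | 1056803.85
X̄ = 1423499.88 / 17717.85 = 80.34 mm
Ȳ = 1056803.85 / 17717.85 = 59.65 mm

X̄ = 80.34 mm, Ȳ = 59.65 mm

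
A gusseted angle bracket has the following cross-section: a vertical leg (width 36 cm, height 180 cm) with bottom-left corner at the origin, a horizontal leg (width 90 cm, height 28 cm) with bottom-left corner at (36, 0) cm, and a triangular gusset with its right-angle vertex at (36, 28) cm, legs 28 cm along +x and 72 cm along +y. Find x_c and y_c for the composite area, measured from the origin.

vertical leg: A = 36 × 180 = 6480.00, centroid at (18.00, 90.00).
horizontal leg: A = 90 × 28 = 2520.00, centroid at (81.00, 14.00).
gusset: A = ½·28·72 = 1008.00, centroid at (45.33, 52.00).
ΣA = 10008.00 cm², ΣAx_c = 366456.00 cm³, ΣAy_c = 670896.00 cm³.
x_c = 366456.00/10008.00 = 36.62 cm; y_c = 670896.00/10008.00 = 67.04 cm.

x_c = 36.62 cm, y_c = 67.04 cm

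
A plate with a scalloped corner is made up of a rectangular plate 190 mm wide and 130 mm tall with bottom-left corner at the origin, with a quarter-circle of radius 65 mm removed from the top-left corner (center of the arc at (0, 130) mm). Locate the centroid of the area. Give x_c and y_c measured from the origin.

x_c = 105.46 mm, y_c = 59.19 mm

plate: A = 190 × 130 = 24700.00, centroid at (95.00, 65.00).
removed quarter-circle: A = −¼π·65² = -3318.31, centroid at (27.59, 102.41).
ΣA = 21381.69 mm², ΣAx_c = 2254958.33 mm³, ΣAy_c = 1265661.73 mm³.
x_c = 2254958.33/21381.69 = 105.46 mm; y_c = 1265661.73/21381.69 = 59.19 mm.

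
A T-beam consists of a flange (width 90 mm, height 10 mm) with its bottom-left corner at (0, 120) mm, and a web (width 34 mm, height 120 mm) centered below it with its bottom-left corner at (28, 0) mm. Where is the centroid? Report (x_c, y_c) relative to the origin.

web: A = 34 × 120 = 4080.00, centroid at (45.00, 60.00).
flange: A = 90 × 10 = 900.00, centroid at (45.00, 125.00).
ΣA = 4980.00 mm², ΣAx_c = 224100.00 mm³, ΣAy_c = 357300.00 mm³.
x_c = 224100.00/4980.00 = 45.00 mm; y_c = 357300.00/4980.00 = 71.75 mm.

x_c = 45.00 mm, y_c = 71.75 mm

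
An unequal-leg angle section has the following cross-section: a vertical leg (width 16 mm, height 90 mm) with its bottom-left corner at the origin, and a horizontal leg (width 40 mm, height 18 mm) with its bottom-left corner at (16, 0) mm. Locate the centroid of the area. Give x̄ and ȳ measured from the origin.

x̄ = 17.33 mm, ȳ = 33.00 mm

vertical leg: A = 16 × 90 = 1440.00, centroid at (8.00, 45.00).
horizontal leg: A = 40 × 18 = 720.00, centroid at (36.00, 9.00).
ΣA = 2160.00 mm², ΣAx̄ = 37440.00 mm³, ΣAȳ = 71280.00 mm³.
x̄ = 37440.00/2160.00 = 17.33 mm; ȳ = 71280.00/2160.00 = 33.00 mm.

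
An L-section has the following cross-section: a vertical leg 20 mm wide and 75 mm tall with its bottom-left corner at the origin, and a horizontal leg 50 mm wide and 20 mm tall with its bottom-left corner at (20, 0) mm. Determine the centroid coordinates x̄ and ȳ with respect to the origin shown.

Part | A | x̄ᵢ | ȳᵢ | A·x̄ᵢ | A·ȳᵢ
vertical leg | 1500.00 | 10.00 | 37.50 | 15000.00 | 56250.00
horizontal leg | 1000.00 | 45.00 | 10.00 | 45000.00 | 10000.00
Σ | 2500.00 |  |  | 60000.00 | 66250.00
x̄ = 60000.00 / 2500.00 = 24.00 mm
ȳ = 66250.00 / 2500.00 = 26.50 mm

x̄ = 24.00 mm, ȳ = 26.50 mm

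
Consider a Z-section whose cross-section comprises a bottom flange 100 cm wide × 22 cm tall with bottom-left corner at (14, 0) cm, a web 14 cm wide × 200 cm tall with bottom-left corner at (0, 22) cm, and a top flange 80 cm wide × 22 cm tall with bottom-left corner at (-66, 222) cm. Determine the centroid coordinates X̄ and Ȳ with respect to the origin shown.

X̄ = 16.96 cm, Ȳ = 114.78 cm

Part | A | x̄ᵢ | ȳᵢ | A·x̄ᵢ | A·ȳᵢ
bottom flange | 2200.00 | 64.00 | 11.00 | 140800.00 | 24200.00
web | 2800.00 | 7.00 | 122.00 | 19600.00 | 341600.00
top flange | 1760.00 | -26.00 | 233.00 | -45760.00 | 410080.00
Σ | 6760.00 |  |  | 114640.00 | 775880.00
X̄ = 114640.00 / 6760.00 = 16.96 cm
Ȳ = 775880.00 / 6760.00 = 114.78 cm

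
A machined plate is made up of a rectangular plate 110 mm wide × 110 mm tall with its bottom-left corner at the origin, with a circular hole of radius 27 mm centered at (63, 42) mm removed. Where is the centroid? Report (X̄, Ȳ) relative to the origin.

plate: A = 110 × 110 = 12100.00, centroid at (55.00, 55.00).
hole: A = −π·27² = -2290.22, centroid at (63.00, 42.00).
ΣA = 9809.78 mm²
ΣAX̄ = (12100.00)(55.00) + (-2290.22)(63.00) = 521216.07 mm³
ΣAȲ = (12100.00)(55.00) + (-2290.22)(42.00) = 569310.72 mm³
X̄ = 521216.07 / 9809.78 = 53.13 mm
Ȳ = 569310.72 / 9809.78 = 58.04 mm

X̄ = 53.13 mm, Ȳ = 58.04 mm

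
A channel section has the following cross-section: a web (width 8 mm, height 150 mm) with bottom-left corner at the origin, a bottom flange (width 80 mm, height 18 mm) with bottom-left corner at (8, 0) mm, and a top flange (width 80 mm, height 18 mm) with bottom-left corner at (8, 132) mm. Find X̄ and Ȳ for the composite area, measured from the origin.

X̄ = 35.06 mm, Ȳ = 75.00 mm

web: A = 8 × 150 = 1200.00, centroid at (4.00, 75.00).
bottom flange: A = 80 × 18 = 1440.00, centroid at (48.00, 9.00).
top flange: A = 80 × 18 = 1440.00, centroid at (48.00, 141.00).
ΣA = 4080.00 mm², ΣAX̄ = 143040.00 mm³, ΣAȲ = 306000.00 mm³.
X̄ = 143040.00/4080.00 = 35.06 mm; Ȳ = 306000.00/4080.00 = 75.00 mm.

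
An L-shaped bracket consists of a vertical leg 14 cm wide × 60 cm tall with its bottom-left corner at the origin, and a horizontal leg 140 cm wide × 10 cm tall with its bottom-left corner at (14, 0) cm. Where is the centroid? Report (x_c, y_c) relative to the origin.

vertical leg: A = 14 × 60 = 840.00, centroid at (7.00, 30.00).
horizontal leg: A = 140 × 10 = 1400.00, centroid at (84.00, 5.00).
ΣA = 2240.00 cm², ΣAx_c = 123480.00 cm³, ΣAy_c = 32200.00 cm³.
x_c = 123480.00/2240.00 = 55.12 cm; y_c = 32200.00/2240.00 = 14.38 cm.

x_c = 55.12 cm, y_c = 14.38 cm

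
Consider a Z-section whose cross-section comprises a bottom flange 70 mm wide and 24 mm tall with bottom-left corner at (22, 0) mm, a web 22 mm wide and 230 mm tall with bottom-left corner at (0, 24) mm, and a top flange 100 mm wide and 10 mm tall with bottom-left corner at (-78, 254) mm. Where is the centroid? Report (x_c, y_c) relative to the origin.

bottom flange: A = 70 × 24 = 1680.00, centroid at (57.00, 12.00).
web: A = 22 × 230 = 5060.00, centroid at (11.00, 139.00).
top flange: A = 100 × 10 = 1000.00, centroid at (-28.00, 259.00).
ΣA = 7740.00 mm²
ΣAx_c = (1680.00)(57.00) + (5060.00)(11.00) + (1000.00)(-28.00) = 123420.00 mm³
ΣAy_c = (1680.00)(12.00) + (5060.00)(139.00) + (1000.00)(259.00) = 982500.00 mm³
x_c = 123420.00 / 7740.00 = 15.95 mm
y_c = 982500.00 / 7740.00 = 126.94 mm

x_c = 15.95 mm, y_c = 126.94 mm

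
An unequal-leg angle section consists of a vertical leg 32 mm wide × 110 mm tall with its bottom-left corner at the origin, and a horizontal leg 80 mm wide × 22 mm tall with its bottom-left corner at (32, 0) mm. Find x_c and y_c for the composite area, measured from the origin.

x_c = 34.67 mm, y_c = 40.33 mm

Part | A | x̄ᵢ | ȳᵢ | A·x̄ᵢ | A·ȳᵢ
vertical leg | 3520.00 | 16.00 | 55.00 | 56320.00 | 193600.00
horizontal leg | 1760.00 | 72.00 | 11.00 | 126720.00 | 19360.00
Σ | 5280.00 |  |  | 183040.00 | 212960.00
x_c = 183040.00 / 5280.00 = 34.67 mm
y_c = 212960.00 / 5280.00 = 40.33 mm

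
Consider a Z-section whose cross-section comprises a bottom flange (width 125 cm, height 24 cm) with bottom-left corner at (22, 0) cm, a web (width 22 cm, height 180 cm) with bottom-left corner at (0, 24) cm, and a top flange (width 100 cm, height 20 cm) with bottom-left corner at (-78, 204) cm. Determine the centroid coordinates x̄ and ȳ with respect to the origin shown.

x̄ = 26.90 cm, ȳ = 102.17 cm

bottom flange: A = 125 × 24 = 3000.00, centroid at (84.50, 12.00).
web: A = 22 × 180 = 3960.00, centroid at (11.00, 114.00).
top flange: A = 100 × 20 = 2000.00, centroid at (-28.00, 214.00).
ΣA = 8960.00 cm², ΣAx̄ = 241060.00 cm³, ΣAȳ = 915440.00 cm³.
x̄ = 241060.00/8960.00 = 26.90 cm; ȳ = 915440.00/8960.00 = 102.17 cm.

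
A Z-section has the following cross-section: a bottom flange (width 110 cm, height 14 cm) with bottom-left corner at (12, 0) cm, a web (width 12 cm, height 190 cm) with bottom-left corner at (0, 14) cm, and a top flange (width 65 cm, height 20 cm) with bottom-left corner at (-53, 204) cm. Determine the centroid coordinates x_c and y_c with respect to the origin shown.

bottom flange: A = 110 × 14 = 1540.00, centroid at (67.00, 7.00).
web: A = 12 × 190 = 2280.00, centroid at (6.00, 109.00).
top flange: A = 65 × 20 = 1300.00, centroid at (-20.50, 214.00).
ΣA = 5120.00 cm²
ΣAx_c = (1540.00)(67.00) + (2280.00)(6.00) + (1300.00)(-20.50) = 90210.00 cm³
ΣAy_c = (1540.00)(7.00) + (2280.00)(109.00) + (1300.00)(214.00) = 537500.00 cm³
x_c = 90210.00 / 5120.00 = 17.62 cm
y_c = 537500.00 / 5120.00 = 104.98 cm

x_c = 17.62 cm, y_c = 104.98 cm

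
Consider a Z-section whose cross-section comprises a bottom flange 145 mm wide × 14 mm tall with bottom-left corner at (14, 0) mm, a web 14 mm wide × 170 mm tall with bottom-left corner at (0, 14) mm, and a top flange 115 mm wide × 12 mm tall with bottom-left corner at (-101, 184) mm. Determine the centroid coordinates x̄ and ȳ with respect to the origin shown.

bottom flange: A = 145 × 14 = 2030.00, centroid at (86.50, 7.00).
web: A = 14 × 170 = 2380.00, centroid at (7.00, 99.00).
top flange: A = 115 × 12 = 1380.00, centroid at (-43.50, 190.00).
ΣA = 5790.00 mm²
ΣAx̄ = (2030.00)(86.50) + (2380.00)(7.00) + (1380.00)(-43.50) = 132225.00 mm³
ΣAȳ = (2030.00)(7.00) + (2380.00)(99.00) + (1380.00)(190.00) = 512030.00 mm³
x̄ = 132225.00 / 5790.00 = 22.84 mm
ȳ = 512030.00 / 5790.00 = 88.43 mm

x̄ = 22.84 mm, ȳ = 88.43 mm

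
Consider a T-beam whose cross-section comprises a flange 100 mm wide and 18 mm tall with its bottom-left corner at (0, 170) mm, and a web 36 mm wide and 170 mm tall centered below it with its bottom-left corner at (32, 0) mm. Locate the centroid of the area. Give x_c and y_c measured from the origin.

Part | A | x̄ᵢ | ȳᵢ | A·x̄ᵢ | A·ȳᵢ
web | 6120.00 | 50.00 | 85.00 | 306000.00 | 520200.00
flange | 1800.00 | 50.00 | 179.00 | 90000.00 | 322200.00
Σ | 7920.00 |  |  | 396000.00 | 842400.00
x_c = 396000.00 / 7920.00 = 50.00 mm
y_c = 842400.00 / 7920.00 = 106.36 mm

x_c = 50.00 mm, y_c = 106.36 mm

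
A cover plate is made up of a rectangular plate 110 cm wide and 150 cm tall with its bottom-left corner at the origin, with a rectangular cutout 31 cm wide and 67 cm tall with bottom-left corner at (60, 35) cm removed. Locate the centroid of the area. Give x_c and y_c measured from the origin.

plate: A = 110 × 150 = 16500.00, centroid at (55.00, 75.00).
hole: A = −(31 × 67) = -2077.00, centroid at (75.50, 68.50).
ΣA = 14423.00 cm²
ΣAx_c = (16500.00)(55.00) + (-2077.00)(75.50) = 750686.50 cm³
ΣAy_c = (16500.00)(75.00) + (-2077.00)(68.50) = 1095225.50 cm³
x_c = 750686.50 / 14423.00 = 52.05 cm
y_c = 1095225.50 / 14423.00 = 75.94 cm

x_c = 52.05 cm, y_c = 75.94 cm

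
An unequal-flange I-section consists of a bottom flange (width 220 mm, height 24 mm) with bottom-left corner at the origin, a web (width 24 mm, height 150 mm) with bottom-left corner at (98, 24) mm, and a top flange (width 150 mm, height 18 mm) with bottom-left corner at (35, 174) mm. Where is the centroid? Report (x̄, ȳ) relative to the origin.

bottom flange: A = 220 × 24 = 5280.00, centroid at (110.00, 12.00).
web: A = 24 × 150 = 3600.00, centroid at (110.00, 99.00).
top flange: A = 150 × 18 = 2700.00, centroid at (110.00, 183.00).
ΣA = 11580.00 mm²
ΣAx̄ = (5280.00)(110.00) + (3600.00)(110.00) + (2700.00)(110.00) = 1273800.00 mm³
ΣAȳ = (5280.00)(12.00) + (3600.00)(99.00) + (2700.00)(183.00) = 913860.00 mm³
x̄ = 1273800.00 / 11580.00 = 110.00 mm
ȳ = 913860.00 / 11580.00 = 78.92 mm

x̄ = 110.00 mm, ȳ = 78.92 mm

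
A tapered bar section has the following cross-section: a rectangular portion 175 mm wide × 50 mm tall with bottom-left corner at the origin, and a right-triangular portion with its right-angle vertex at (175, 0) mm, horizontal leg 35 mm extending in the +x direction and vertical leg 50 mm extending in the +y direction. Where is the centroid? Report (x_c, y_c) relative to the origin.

x_c = 96.52 mm, y_c = 24.24 mm

Part | A | x̄ᵢ | ȳᵢ | A·x̄ᵢ | A·ȳᵢ
rectangular portion | 8750.00 | 87.50 | 25.00 | 765625.00 | 218750.00
triangular portion | 875.00 | 186.67 | 16.67 | 163333.33 | 14583.33
Σ | 9625.00 |  |  | 928958.33 | 233333.33
x_c = 928958.33 / 9625.00 = 96.52 mm
y_c = 233333.33 / 9625.00 = 24.24 mm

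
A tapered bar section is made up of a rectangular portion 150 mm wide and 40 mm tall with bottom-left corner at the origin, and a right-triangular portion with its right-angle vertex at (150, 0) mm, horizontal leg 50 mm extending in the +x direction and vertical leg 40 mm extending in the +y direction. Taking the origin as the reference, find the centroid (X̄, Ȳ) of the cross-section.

X̄ = 88.10 mm, Ȳ = 19.05 mm

Part | A | x̄ᵢ | ȳᵢ | A·x̄ᵢ | A·ȳᵢ
rectangular portion | 6000.00 | 75.00 | 20.00 | 450000.00 | 120000.00
triangular portion | 1000.00 | 166.67 | 13.33 | 166666.67 | 13333.33
Σ | 7000.00 |  |  | 616666.67 | 133333.33
X̄ = 616666.67 / 7000.00 = 88.10 mm
Ȳ = 133333.33 / 7000.00 = 19.05 mm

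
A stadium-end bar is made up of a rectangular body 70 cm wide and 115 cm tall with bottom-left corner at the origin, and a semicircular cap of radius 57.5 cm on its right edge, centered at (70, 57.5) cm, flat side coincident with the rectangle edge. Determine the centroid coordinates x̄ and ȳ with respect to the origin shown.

x̄ = 58.30 cm, ȳ = 57.50 cm

Part | A | x̄ᵢ | ȳᵢ | A·x̄ᵢ | A·ȳᵢ
rectangular body | 8050.00 | 35.00 | 57.50 | 281750.00 | 462875.00
semicircular end | 5193.45 | 94.40 | 57.50 | 490280.76 | 298623.11
Σ | 13243.45 |  |  | 772030.76 | 761498.11
x̄ = 772030.76 / 13243.45 = 58.30 cm
ȳ = 761498.11 / 13243.45 = 57.50 cm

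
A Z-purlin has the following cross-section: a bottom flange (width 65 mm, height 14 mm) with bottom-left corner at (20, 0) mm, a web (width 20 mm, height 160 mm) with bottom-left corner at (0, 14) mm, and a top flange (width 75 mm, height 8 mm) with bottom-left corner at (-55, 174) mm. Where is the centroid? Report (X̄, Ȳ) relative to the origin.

Part | A | x̄ᵢ | ȳᵢ | A·x̄ᵢ | A·ȳᵢ
bottom flange | 910.00 | 52.50 | 7.00 | 47775.00 | 6370.00
web | 3200.00 | 10.00 | 94.00 | 32000.00 | 300800.00
top flange | 600.00 | -17.50 | 178.00 | -10500.00 | 106800.00
Σ | 4710.00 |  |  | 69275.00 | 413970.00
X̄ = 69275.00 / 4710.00 = 14.71 mm
Ȳ = 413970.00 / 4710.00 = 87.89 mm

X̄ = 14.71 mm, Ȳ = 87.89 mm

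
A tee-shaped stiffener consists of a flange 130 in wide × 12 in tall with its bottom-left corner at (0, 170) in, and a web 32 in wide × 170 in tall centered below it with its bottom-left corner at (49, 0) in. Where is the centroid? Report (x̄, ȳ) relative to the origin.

web: A = 32 × 170 = 5440.00, centroid at (65.00, 85.00).
flange: A = 130 × 12 = 1560.00, centroid at (65.00, 176.00).
ΣA = 7000.00 in²
ΣAx̄ = (5440.00)(65.00) + (1560.00)(65.00) = 455000.00 in³
ΣAȳ = (5440.00)(85.00) + (1560.00)(176.00) = 736960.00 in³
x̄ = 455000.00 / 7000.00 = 65.00 in
ȳ = 736960.00 / 7000.00 = 105.28 in

x̄ = 65.00 in, ȳ = 105.28 in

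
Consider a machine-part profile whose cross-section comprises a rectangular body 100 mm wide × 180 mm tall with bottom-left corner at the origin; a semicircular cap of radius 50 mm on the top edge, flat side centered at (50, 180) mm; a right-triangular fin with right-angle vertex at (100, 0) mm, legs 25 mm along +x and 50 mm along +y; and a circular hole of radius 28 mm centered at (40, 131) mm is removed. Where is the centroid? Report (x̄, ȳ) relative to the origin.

x̄ = 53.04 mm, ȳ = 104.43 mm

rectangular body: A = 100 × 180 = 18000.00, centroid at (50.00, 90.00).
semicircular top: A = ½π·50² = 3926.99, centroid at (50.00, 201.22).
triangular fin: A = ½·25·50 = 625.00, centroid at (108.33, 16.67).
hole: A = −π·28² = -2463.01, centroid at (40.00, 131.00).
ΣA = 20088.98 mm², ΣAx̄ = 1065537.53 mm³, ΣAȳ = 2097954.22 mm³.
x̄ = 1065537.53/20088.98 = 53.04 mm; ȳ = 2097954.22/20088.98 = 104.43 mm.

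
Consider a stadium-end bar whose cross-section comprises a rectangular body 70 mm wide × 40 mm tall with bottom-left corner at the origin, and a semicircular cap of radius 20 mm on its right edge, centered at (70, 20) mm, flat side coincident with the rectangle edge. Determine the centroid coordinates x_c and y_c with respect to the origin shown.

x_c = 42.97 mm, y_c = 20.00 mm

Part | A | x̄ᵢ | ȳᵢ | A·x̄ᵢ | A·ȳᵢ
rectangular body | 2800.00 | 35.00 | 20.00 | 98000.00 | 56000.00
semicircular end | 628.32 | 78.49 | 20.00 | 49315.63 | 12566.37
Σ | 3428.32 |  |  | 147315.63 | 68566.37
x_c = 147315.63 / 3428.32 = 42.97 mm
y_c = 68566.37 / 3428.32 = 20.00 mm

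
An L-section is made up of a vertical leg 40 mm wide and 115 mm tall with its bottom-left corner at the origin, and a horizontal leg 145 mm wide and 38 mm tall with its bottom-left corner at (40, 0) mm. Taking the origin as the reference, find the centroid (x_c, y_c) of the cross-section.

vertical leg: A = 40 × 115 = 4600.00, centroid at (20.00, 57.50).
horizontal leg: A = 145 × 38 = 5510.00, centroid at (112.50, 19.00).
ΣA = 10110.00 mm², ΣAx_c = 711875.00 mm³, ΣAy_c = 369190.00 mm³.
x_c = 711875.00/10110.00 = 70.41 mm; y_c = 369190.00/10110.00 = 36.52 mm.

x_c = 70.41 mm, y_c = 36.52 mm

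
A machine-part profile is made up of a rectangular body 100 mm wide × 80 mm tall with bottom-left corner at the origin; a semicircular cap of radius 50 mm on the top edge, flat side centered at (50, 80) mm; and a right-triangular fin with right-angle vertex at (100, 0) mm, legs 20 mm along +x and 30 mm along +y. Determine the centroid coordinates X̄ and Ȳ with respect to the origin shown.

Part | A | x̄ᵢ | ȳᵢ | A·x̄ᵢ | A·ȳᵢ
rectangular body | 8000.00 | 50.00 | 40.00 | 400000.00 | 320000.00
semicircular top | 3926.99 | 50.00 | 101.22 | 196349.54 | 397492.60
triangular fin | 300.00 | 106.67 | 10.00 | 32000.00 | 3000.00
Σ | 12226.99 |  |  | 628349.54 | 720492.60
X̄ = 628349.54 / 12226.99 = 51.39 mm
Ȳ = 720492.60 / 12226.99 = 58.93 mm

X̄ = 51.39 mm, Ȳ = 58.93 mm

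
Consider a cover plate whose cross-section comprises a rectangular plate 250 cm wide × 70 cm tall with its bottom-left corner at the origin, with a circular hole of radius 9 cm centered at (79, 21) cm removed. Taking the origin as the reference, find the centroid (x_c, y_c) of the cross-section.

Part | A | x̄ᵢ | ȳᵢ | A·x̄ᵢ | A·ȳᵢ
plate | 17500.00 | 125.00 | 35.00 | 2187500.00 | 612500.00
hole | -254.47 | 79.00 | 21.00 | -20103.05 | -5343.85
Σ | 17245.53 |  |  | 2167396.95 | 607156.15
x_c = 2167396.95 / 17245.53 = 125.68 cm
y_c = 607156.15 / 17245.53 = 35.21 cm

x_c = 125.68 cm, y_c = 35.21 cm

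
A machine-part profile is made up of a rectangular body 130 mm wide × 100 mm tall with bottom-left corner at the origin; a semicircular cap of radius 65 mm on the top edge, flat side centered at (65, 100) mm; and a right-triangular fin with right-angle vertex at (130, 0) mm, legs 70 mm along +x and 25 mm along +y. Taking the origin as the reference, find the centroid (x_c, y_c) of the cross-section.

x_c = 68.77 mm, y_c = 73.33 mm

Part | A | x̄ᵢ | ȳᵢ | A·x̄ᵢ | A·ȳᵢ
rectangular body | 13000.00 | 65.00 | 50.00 | 845000.00 | 650000.00
semicircular top | 6636.61 | 65.00 | 127.59 | 431379.94 | 846744.78
triangular fin | 875.00 | 153.33 | 8.33 | 134166.67 | 7291.67
Σ | 20511.61 |  |  | 1410546.61 | 1504036.45
x_c = 1410546.61 / 20511.61 = 68.77 mm
y_c = 1504036.45 / 20511.61 = 73.33 mm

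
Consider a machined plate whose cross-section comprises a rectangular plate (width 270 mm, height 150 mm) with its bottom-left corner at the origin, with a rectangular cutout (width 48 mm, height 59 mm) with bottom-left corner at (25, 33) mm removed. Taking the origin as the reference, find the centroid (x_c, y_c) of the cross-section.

plate: A = 270 × 150 = 40500.00, centroid at (135.00, 75.00).
hole: A = −(48 × 59) = -2832.00, centroid at (49.00, 62.50).
ΣA = 37668.00 mm²
ΣAx_c = (40500.00)(135.00) + (-2832.00)(49.00) = 5328732.00 mm³
ΣAy_c = (40500.00)(75.00) + (-2832.00)(62.50) = 2860500.00 mm³
x_c = 5328732.00 / 37668.00 = 141.47 mm
y_c = 2860500.00 / 37668.00 = 75.94 mm

x_c = 141.47 mm, y_c = 75.94 mm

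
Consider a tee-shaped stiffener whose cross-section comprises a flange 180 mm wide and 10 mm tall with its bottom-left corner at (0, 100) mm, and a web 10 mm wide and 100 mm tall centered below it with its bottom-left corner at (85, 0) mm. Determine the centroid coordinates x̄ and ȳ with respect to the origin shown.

web: A = 10 × 100 = 1000.00, centroid at (90.00, 50.00).
flange: A = 180 × 10 = 1800.00, centroid at (90.00, 105.00).
ΣA = 2800.00 mm², ΣAx̄ = 252000.00 mm³, ΣAȳ = 239000.00 mm³.
x̄ = 252000.00/2800.00 = 90.00 mm; ȳ = 239000.00/2800.00 = 85.36 mm.

x̄ = 90.00 mm, ȳ = 85.36 mm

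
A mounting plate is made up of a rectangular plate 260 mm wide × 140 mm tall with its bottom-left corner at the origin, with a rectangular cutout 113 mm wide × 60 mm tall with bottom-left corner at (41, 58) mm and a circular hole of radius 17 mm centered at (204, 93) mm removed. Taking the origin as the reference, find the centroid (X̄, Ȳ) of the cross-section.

X̄ = 135.33 mm, Ȳ = 65.02 mm

plate: A = 260 × 140 = 36400.00, centroid at (130.00, 70.00).
hole 1: A = −(113 × 60) = -6780.00, centroid at (97.50, 88.00).
hole 2: A = −π·17² = -907.92, centroid at (204.00, 93.00).
ΣA = 28712.08 mm², ΣAX̄ = 3885734.26 mm³, ΣAȲ = 1866923.41 mm³.
X̄ = 3885734.26/28712.08 = 135.33 mm; Ȳ = 1866923.41/28712.08 = 65.02 mm.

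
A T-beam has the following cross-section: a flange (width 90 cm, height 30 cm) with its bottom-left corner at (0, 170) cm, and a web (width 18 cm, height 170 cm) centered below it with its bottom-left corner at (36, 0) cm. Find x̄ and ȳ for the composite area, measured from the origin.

x̄ = 45.00 cm, ȳ = 131.88 cm

web: A = 18 × 170 = 3060.00, centroid at (45.00, 85.00).
flange: A = 90 × 30 = 2700.00, centroid at (45.00, 185.00).
ΣA = 5760.00 cm²
ΣAx̄ = (3060.00)(45.00) + (2700.00)(45.00) = 259200.00 cm³
ΣAȳ = (3060.00)(85.00) + (2700.00)(185.00) = 759600.00 cm³
x̄ = 259200.00 / 5760.00 = 45.00 cm
ȳ = 759600.00 / 5760.00 = 131.88 cm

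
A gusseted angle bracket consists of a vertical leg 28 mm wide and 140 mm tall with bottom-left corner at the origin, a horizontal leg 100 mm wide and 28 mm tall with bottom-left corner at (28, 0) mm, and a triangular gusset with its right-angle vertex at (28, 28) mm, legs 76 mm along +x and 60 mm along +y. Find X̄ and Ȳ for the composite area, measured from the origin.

X̄ = 43.88 mm, Ȳ = 47.00 mm

vertical leg: A = 28 × 140 = 3920.00, centroid at (14.00, 70.00).
horizontal leg: A = 100 × 28 = 2800.00, centroid at (78.00, 14.00).
gusset: A = ½·76·60 = 2280.00, centroid at (53.33, 48.00).
ΣA = 9000.00 mm², ΣAX̄ = 394880.00 mm³, ΣAȲ = 423040.00 mm³.
X̄ = 394880.00/9000.00 = 43.88 mm; Ȳ = 423040.00/9000.00 = 47.00 mm.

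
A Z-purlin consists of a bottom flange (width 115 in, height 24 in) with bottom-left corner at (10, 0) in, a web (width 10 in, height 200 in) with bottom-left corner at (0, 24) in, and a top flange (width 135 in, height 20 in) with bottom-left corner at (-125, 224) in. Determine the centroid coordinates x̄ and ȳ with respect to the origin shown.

x̄ = 5.50 in, ȳ = 122.38 in

bottom flange: A = 115 × 24 = 2760.00, centroid at (67.50, 12.00).
web: A = 10 × 200 = 2000.00, centroid at (5.00, 124.00).
top flange: A = 135 × 20 = 2700.00, centroid at (-57.50, 234.00).
ΣA = 7460.00 in²
ΣAx̄ = (2760.00)(67.50) + (2000.00)(5.00) + (2700.00)(-57.50) = 41050.00 in³
ΣAȳ = (2760.00)(12.00) + (2000.00)(124.00) + (2700.00)(234.00) = 912920.00 in³
x̄ = 41050.00 / 7460.00 = 5.50 in
ȳ = 912920.00 / 7460.00 = 122.38 in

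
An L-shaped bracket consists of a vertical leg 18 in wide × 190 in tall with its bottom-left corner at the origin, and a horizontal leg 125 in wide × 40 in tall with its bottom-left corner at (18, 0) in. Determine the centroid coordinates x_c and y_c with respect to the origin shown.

x_c = 51.46 in, y_c = 50.46 in

vertical leg: A = 18 × 190 = 3420.00, centroid at (9.00, 95.00).
horizontal leg: A = 125 × 40 = 5000.00, centroid at (80.50, 20.00).
ΣA = 8420.00 in², ΣAx_c = 433280.00 in³, ΣAy_c = 424900.00 in³.
x_c = 433280.00/8420.00 = 51.46 in; y_c = 424900.00/8420.00 = 50.46 in.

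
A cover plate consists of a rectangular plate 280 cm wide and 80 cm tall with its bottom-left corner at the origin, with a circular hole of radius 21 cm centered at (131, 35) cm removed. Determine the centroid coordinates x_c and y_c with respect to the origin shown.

x_c = 140.59 cm, y_c = 40.33 cm

Part | A | x̄ᵢ | ȳᵢ | A·x̄ᵢ | A·ȳᵢ
plate | 22400.00 | 140.00 | 40.00 | 3136000.00 | 896000.00
hole | -1385.44 | 131.00 | 35.00 | -181492.95 | -48490.48
Σ | 21014.56 |  |  | 2954507.05 | 847509.52
x_c = 2954507.05 / 21014.56 = 140.59 cm
y_c = 847509.52 / 21014.56 = 40.33 cm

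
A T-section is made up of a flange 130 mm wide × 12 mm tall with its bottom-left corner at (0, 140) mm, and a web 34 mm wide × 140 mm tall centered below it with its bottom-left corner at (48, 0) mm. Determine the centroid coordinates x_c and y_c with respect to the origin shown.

web: A = 34 × 140 = 4760.00, centroid at (65.00, 70.00).
flange: A = 130 × 12 = 1560.00, centroid at (65.00, 146.00).
ΣA = 6320.00 mm², ΣAx_c = 410800.00 mm³, ΣAy_c = 560960.00 mm³.
x_c = 410800.00/6320.00 = 65.00 mm; y_c = 560960.00/6320.00 = 88.76 mm.

x_c = 65.00 mm, y_c = 88.76 mm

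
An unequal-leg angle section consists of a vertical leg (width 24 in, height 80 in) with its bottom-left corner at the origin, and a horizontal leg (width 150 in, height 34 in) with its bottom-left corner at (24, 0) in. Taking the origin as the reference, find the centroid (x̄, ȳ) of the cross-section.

x̄ = 75.21 in, ȳ = 23.29 in

vertical leg: A = 24 × 80 = 1920.00, centroid at (12.00, 40.00).
horizontal leg: A = 150 × 34 = 5100.00, centroid at (99.00, 17.00).
ΣA = 7020.00 in²
ΣAx̄ = (1920.00)(12.00) + (5100.00)(99.00) = 527940.00 in³
ΣAȳ = (1920.00)(40.00) + (5100.00)(17.00) = 163500.00 in³
x̄ = 527940.00 / 7020.00 = 75.21 in
ȳ = 163500.00 / 7020.00 = 23.29 in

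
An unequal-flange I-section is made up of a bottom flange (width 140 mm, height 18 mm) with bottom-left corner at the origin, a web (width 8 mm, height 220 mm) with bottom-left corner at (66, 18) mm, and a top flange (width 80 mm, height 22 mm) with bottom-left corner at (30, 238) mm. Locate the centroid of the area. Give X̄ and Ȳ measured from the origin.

Part | A | x̄ᵢ | ȳᵢ | A·x̄ᵢ | A·ȳᵢ
bottom flange | 2520.00 | 70.00 | 9.00 | 176400.00 | 22680.00
web | 1760.00 | 70.00 | 128.00 | 123200.00 | 225280.00
top flange | 1760.00 | 70.00 | 249.00 | 123200.00 | 438240.00
Σ | 6040.00 |  |  | 422800.00 | 686200.00
X̄ = 422800.00 / 6040.00 = 70.00 mm
Ȳ = 686200.00 / 6040.00 = 113.61 mm

X̄ = 70.00 mm, Ȳ = 113.61 mm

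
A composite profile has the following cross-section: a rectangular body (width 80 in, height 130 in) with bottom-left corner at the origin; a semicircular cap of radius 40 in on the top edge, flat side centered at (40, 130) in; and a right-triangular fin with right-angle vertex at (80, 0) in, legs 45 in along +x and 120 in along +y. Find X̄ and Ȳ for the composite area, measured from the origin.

Part | A | x̄ᵢ | ȳᵢ | A·x̄ᵢ | A·ȳᵢ
rectangular body | 10400.00 | 40.00 | 65.00 | 416000.00 | 676000.00
semicircular top | 2513.27 | 40.00 | 146.98 | 100530.96 | 369392.30
triangular fin | 2700.00 | 95.00 | 40.00 | 256500.00 | 108000.00
Σ | 15613.27 |  |  | 773030.96 | 1153392.30
X̄ = 773030.96 / 15613.27 = 49.51 in
Ȳ = 1153392.30 / 15613.27 = 73.87 in

X̄ = 49.51 in, Ȳ = 73.87 in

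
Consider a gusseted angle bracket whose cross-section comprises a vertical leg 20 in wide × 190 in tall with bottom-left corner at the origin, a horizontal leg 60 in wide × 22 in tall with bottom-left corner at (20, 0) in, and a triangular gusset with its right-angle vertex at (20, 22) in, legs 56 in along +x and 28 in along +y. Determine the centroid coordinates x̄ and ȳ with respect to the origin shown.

x̄ = 22.75 in, ȳ = 67.77 in

vertical leg: A = 20 × 190 = 3800.00, centroid at (10.00, 95.00).
horizontal leg: A = 60 × 22 = 1320.00, centroid at (50.00, 11.00).
gusset: A = ½·56·28 = 784.00, centroid at (38.67, 31.33).
ΣA = 5904.00 in²
ΣAx̄ = (3800.00)(10.00) + (1320.00)(50.00) + (784.00)(38.67) = 134314.67 in³
ΣAȳ = (3800.00)(95.00) + (1320.00)(11.00) + (784.00)(31.33) = 400085.33 in³
x̄ = 134314.67 / 5904.00 = 22.75 in
ȳ = 400085.33 / 5904.00 = 67.77 in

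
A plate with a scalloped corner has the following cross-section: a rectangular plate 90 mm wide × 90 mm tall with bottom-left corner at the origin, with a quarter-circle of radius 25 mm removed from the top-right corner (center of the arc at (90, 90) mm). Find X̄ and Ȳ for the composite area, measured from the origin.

Part | A | x̄ᵢ | ȳᵢ | A·x̄ᵢ | A·ȳᵢ
plate | 8100.00 | 45.00 | 45.00 | 364500.00 | 364500.00
removed quarter-circle | -490.87 | 79.39 | 79.39 | -38970.31 | -38970.31
Σ | 7609.13 |  |  | 325529.69 | 325529.69
X̄ = 325529.69 / 7609.13 = 42.78 mm
Ȳ = 325529.69 / 7609.13 = 42.78 mm

X̄ = 42.78 mm, Ȳ = 42.78 mm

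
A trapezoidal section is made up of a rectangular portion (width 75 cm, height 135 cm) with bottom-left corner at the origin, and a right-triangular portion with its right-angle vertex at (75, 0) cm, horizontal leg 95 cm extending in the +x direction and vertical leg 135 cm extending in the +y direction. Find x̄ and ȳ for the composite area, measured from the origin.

rectangular portion: A = 75 × 135 = 10125.00, centroid at (37.50, 67.50).
triangular portion: A = ½·95·135 = 6412.50, centroid at (106.67, 45.00).
ΣA = 16537.50 cm², ΣAx̄ = 1063687.50 cm³, ΣAȳ = 972000.00 cm³.
x̄ = 1063687.50/16537.50 = 64.32 cm; ȳ = 972000.00/16537.50 = 58.78 cm.

x̄ = 64.32 cm, ȳ = 58.78 cm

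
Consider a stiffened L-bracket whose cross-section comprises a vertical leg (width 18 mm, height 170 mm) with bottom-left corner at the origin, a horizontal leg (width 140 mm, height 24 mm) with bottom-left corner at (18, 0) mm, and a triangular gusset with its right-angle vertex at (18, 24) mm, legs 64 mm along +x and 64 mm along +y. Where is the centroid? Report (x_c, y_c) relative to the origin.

x_c = 47.68 mm, y_c = 46.44 mm

Part | A | x̄ᵢ | ȳᵢ | A·x̄ᵢ | A·ȳᵢ
vertical leg | 3060.00 | 9.00 | 85.00 | 27540.00 | 260100.00
horizontal leg | 3360.00 | 88.00 | 12.00 | 295680.00 | 40320.00
gusset | 2048.00 | 39.33 | 45.33 | 80554.67 | 92842.67
Σ | 8468.00 |  |  | 403774.67 | 393262.67
x_c = 403774.67 / 8468.00 = 47.68 mm
y_c = 393262.67 / 8468.00 = 46.44 mm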